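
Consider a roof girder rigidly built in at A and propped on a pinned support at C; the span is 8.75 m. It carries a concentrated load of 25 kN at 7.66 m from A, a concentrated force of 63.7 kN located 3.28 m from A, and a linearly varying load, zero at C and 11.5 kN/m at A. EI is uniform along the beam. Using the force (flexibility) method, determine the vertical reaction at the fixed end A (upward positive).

Release the roller at C. Primary structure: cantilever fixed at A.
Free-end deflection of the primary structure under the applied loading (downward +):
  point load 25 at a = 7.66: Pa²(3L − a)/(6EI) = 4545/EI
  point load 63.7 at a = 3.28: Pa²(3L − a)/(6EI) = 2624/EI
  triangular load, peak 11.5 at the fixed end: w₀L⁴/(30EI) = 2247/EI
  δ_0 = 9416/EI
Tip deflection under a unit load at C: L³/(3EI) = 223.3/EI.
Compatibility at C: δ_0 − R_C·δ_{CC} = 0, so R_C = 9416/223.3 = 42.16 kN.
Vertical equilibrium: R_A = ΣP − R_C = 139 − 42.16 = 96.85 kN.

R_A = 96.85 kN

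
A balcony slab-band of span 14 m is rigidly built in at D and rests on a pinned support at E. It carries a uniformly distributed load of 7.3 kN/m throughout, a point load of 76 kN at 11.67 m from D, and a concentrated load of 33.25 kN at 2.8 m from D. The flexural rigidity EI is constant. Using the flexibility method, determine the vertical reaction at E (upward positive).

Remove the prop at E; the released (primary) structure is a cantilever built in at D.
Deflection at E on the released cantilever, summing each load's contribution:
  UDL 7.3: wL⁴/(8EI) = 35055/EI
  point load 76 at a = 11.67: Pa²(3L − a)/(6EI) = 52321/EI
  point load 33.25 at a = 2.8: Pa²(3L − a)/(6EI) = 1703/EI
  δ_0 = 89079/EI
Tip deflection under a unit load at E: L³/(3EI) = 914.7/EI.
Compatibility at E: δ_0 − R_E·δ_{EE} = 0, so R_E = 89079/914.7 = 97.39 kN.

R_E = 97.39 kN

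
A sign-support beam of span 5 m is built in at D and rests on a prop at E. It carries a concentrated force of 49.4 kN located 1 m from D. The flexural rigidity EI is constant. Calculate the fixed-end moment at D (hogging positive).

Choose R_E as the redundant. The primary structure is the cantilever fixed at D.
Deflection at E on the released cantilever, summing each load's contribution:
  point load 49.4 at a = 1: Pa²(3L − a)/(6EI) = 115.3/EI
Flexibility coefficient — unit upward force at E: δ_{EE} = L³/(3EI) = 41.67/EI.
Compatibility at E: δ_0 − R_E·δ_{EE} = 0, so R_E = 115.3/41.67 = 2.766 kN.
Moment equilibrium about D: M_D = Σ(load moments about D) − R_E·L = 49.4 − 2.766×5 = 35.57 kN·m.

M_D = 35.57 kN·m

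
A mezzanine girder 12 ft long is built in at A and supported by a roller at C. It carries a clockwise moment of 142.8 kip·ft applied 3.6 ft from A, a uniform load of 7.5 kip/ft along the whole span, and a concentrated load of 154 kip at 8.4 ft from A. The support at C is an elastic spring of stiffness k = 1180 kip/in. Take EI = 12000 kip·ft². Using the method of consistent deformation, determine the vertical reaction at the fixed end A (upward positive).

R_A = 114.6 kip

Release the roller at C. Primary structure: cantilever fixed at A.
Free-end deflection of the primary structure under the applied loading (downward +):
  clockwise couple 142.8 at a = 3.6: M₀a(2L − a)/(2EI) = 5244/EI
  UDL 7.5: wL⁴/(8EI) = 19440/EI
  point load 154 at a = 8.4: Pa²(3L − a)/(6EI) = 49985/EI
  δ_0 = 74668/EI
Tip deflection under a unit load at C: L³/(3EI) = 576/EI.
With EI = 12000 kip·ft²: δ_0 = 6.2224 ft and δ_{CC} = 0.048 ft/kip.
Compatibility — the spring shortens by R_C/k under the reaction it provides: δ_0 − R_C·δ_{CC} = R_C/k. With 1/k = 1/(1180×12) ft/kip = 0.000071 ft/kip, R_C = δ_0 / (δ_{CC} + 1/k) = 6.2224 / (0.048 + 0.000071) = 129.4 kip.
Vertical equilibrium: R_A = ΣP − R_C = 244 − 129.4 = 114.6 kip.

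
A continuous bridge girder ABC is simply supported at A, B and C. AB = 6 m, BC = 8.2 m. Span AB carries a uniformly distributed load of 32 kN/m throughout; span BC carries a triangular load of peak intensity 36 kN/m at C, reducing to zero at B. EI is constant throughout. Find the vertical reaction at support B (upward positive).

Take M_B as the redundant. Released structure: two simple spans AB and BC with a hinge at B.
End slopes at the hinge B, treating each span as simply supported:
  span AB: UDL 32: wL³/(24EI) = 288/EI
  span BC: triangular load, peak 36: 7w₀L³/(360EI) = 386/EI
  relative rotation θ_0 = (288 + 386)/EI = 674/EI
A unit hogging moment at B produces rotation L₁/(3EI) + L₂/(3EI) = 4.733/EI.
Slope continuity at B: θ_0 = M_B·4.733/EI, so M_B = 674/4.733 = 142.4 kN·m (hogging).
Span AB, ΣM about A with M_B applied at B: R_B^{AB}·6 = 576 + 142.4, so R_B^{AB} = 119.7 kN and R_A = 192 − 119.7 = 72.27 kN.
Span BC, ΣM about C: R_B^{BC}·8.2 = 403.4 + 142.4, so R_B^{BC} = 66.56 kN and R_C = 147.6 − 66.56 = 81.04 kN.
R_B = 119.7 + 66.56 = 186.3 kN.

R_B = 186.3 kN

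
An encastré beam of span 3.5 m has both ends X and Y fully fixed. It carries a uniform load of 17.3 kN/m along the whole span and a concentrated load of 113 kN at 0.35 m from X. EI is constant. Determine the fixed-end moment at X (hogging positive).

Take the two fixed-end moments M_X, M_Y as redundants; the released structure is the simple span XY.
Simple-span end rotations at X and Y under the given loads:
  at X: UDL 17.3: wL³/(24EI) = 30.91/EI
  at Y: UDL 17.3: wL³/(24EI) = 30.91/EI
  at X: point load 113 at a = 0.35: Pab(L + b)/(6LEI) = 39.45/EI
  at Y: point load 113 at a = 0.35: Pab(L + a)/(6LEI) = 22.84/EI
  θ_X0 = 70.36/EI,  θ_Y0 = 53.75/EI
Flexibility coefficients: a unit moment at one end gives L/(3EI) there and L/(6EI) at the far end, so f₁₁ = f₂₂ = 1.167/EI and f₁₂ = f₂₁ = 0.5833/EI.
Compatibility — zero rotation at each built-in end:
  1.167 M_X + 0.5833 M_Y = 70.36
  0.5833 M_X + 1.167 M_Y = 53.75
Solving the pair gives M_X = 49.7 kN·m and M_Y = 21.22 kN·m (hogging).

M_X = 49.7 kN·m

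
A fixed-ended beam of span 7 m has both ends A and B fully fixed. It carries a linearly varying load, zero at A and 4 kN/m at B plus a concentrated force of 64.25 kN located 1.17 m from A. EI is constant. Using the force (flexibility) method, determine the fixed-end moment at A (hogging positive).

Release both end moments; the primary structure is a simply-supported span AB with redundants M_A and M_B.
On the primary (simply-supported) span, the end slopes from the loading are:
  at A: triangular load, peak 4: 7w₀L³/(360EI) = 26.68/EI
  at B: triangular load, peak 4: w₀L³/(45EI) = 30.49/EI
  at A: point load 64.25 at a = 1.17: Pab(L + b)/(6LEI) = 133.9/EI
  at B: point load 64.25 at a = 1.17: Pab(L + a)/(6LEI) = 85.25/EI
  θ_A0 = 160.6/EI,  θ_B0 = 115.7/EI
Flexibility coefficients: a unit moment at one end gives L/(3EI) there and L/(6EI) at the far end, so f₁₁ = f₂₂ = 2.333/EI and f₁₂ = f₂₁ = 1.167/EI.
Compatibility — zero rotation at each built-in end:
  2.333 M_A + 1.167 M_B = 160.6
  1.167 M_A + 2.333 M_B = 115.7
Solving the pair gives M_A = 58.68 kN·m and M_B = 20.26 kN·m (hogging).

M_A = 58.68 kN·m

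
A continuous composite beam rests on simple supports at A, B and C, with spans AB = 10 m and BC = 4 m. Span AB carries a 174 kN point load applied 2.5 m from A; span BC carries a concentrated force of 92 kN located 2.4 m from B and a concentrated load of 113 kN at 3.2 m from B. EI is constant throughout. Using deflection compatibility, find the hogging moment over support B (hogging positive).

Release continuity at B by inserting a hinge; the redundant is the internal moment M_B. The primary structure is two simply-supported spans AB and BC.
Rotations at B on the released spans (each span's end-slope, ×1/EI):
  span AB: point load 174 at a = 2.5: Pab(L + a)/(6LEI) = 679.7/EI
  span BC: point load 92 at a = 2.4: Pab(L + b)/(6LEI) = 82.43/EI
  span BC: point load 113 at a = 3.2: Pab(L + b)/(6LEI) = 57.86/EI
  relative rotation θ_0 = (679.7 + 140.3)/EI = 820/EI
A unit hogging moment at B produces rotation L₁/(3EI) + L₂/(3EI) = 4.667/EI.
Compatibility: M_B·(L₁+L₂)/(3EI) = θ_0, giving M_B = 175.7 kN·m (hogging).

M_B = 175.7 kN·m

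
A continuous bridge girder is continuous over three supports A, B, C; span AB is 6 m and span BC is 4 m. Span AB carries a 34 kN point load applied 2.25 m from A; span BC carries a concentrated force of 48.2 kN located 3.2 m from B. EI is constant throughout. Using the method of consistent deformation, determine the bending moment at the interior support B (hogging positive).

M_B = 27.13 kN·m

Insert a hinge at B; M_B is the redundant, and each span becomes simply supported.
Discontinuity in slope at B on the released structure — sum the simple-span end rotations:
  span AB: point load 34 at a = 2.25: Pab(L + a)/(6LEI) = 65.74/EI
  span BC: point load 48.2 at a = 3.2: Pab(L + b)/(6LEI) = 24.68/EI
  relative rotation θ_0 = (65.74 + 24.68)/EI = 90.42/EI
A unit hogging moment at B produces rotation L₁/(3EI) + L₂/(3EI) = 3.333/EI.
Slope continuity at B: θ_0 = M_B·3.333/EI, so M_B = 90.42/3.333 = 27.13 kN·m (hogging).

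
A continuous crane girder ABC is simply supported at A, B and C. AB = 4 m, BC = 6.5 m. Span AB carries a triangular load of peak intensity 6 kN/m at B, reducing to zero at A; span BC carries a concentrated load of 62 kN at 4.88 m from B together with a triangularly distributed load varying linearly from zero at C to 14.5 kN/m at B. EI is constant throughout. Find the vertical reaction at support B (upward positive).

Take M_B as the redundant. Released structure: two simple spans AB and BC with a hinge at B.
Discontinuity in slope at B on the released structure — sum the simple-span end rotations:
  span AB: triangular load, peak 6: w₀L³/(45EI) = 8.533/EI
  span BC: point load 62 at a = 4.88: Pab(L + b)/(6LEI) = 102.1/EI
  span BC: triangular load, peak 14.5: w₀L³/(45EI) = 88.49/EI
  relative rotation θ_0 = (8.533 + 190.5)/EI = 199.1/EI
A unit hogging moment at B produces rotation L₁/(3EI) + L₂/(3EI) = 3.5/EI.
Compatibility: M_B·(L₁+L₂)/(3EI) = θ_0, giving M_B = 56.88 kN·m (hogging).
Span AB, ΣM about A with M_B applied at B: R_B^{AB}·4 = 32 + 56.88, so R_B^{AB} = 22.22 kN and R_A = 12 − 22.22 = -10.22 kN.
Span BC, ΣM about C: R_B^{BC}·6.5 = 304.6 + 56.88, so R_B^{BC} = 55.62 kN and R_C = 109.1 − 55.62 = 53.51 kN.
R_B = 22.22 + 55.62 = 77.84 kN.

R_B = 77.84 kN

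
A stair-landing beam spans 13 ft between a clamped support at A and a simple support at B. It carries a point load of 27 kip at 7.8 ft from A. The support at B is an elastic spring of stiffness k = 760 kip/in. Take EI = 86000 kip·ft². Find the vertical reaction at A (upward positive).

R_A = 15.48 kip

Remove the prop at B; the released (primary) structure is a cantilever built in at A.
Downward deflection at the released point B due to the loads:
  point load 27 at a = 7.8: Pa²(3L − a)/(6EI) = 8542/EI
Flexibility coefficient — unit upward force at B: δ_{BB} = L³/(3EI) = 732.3/EI.
With EI = 86000 kip·ft²: δ_0 = 0.099325 ft and δ_{BB} = 0.008516 ft/kip.
Compatibility — the spring shortens by R_B/k under the reaction it provides: δ_0 − R_B·δ_{BB} = R_B/k. With 1/k = 1/(760×12) ft/kip = 0.00011 ft/kip, R_B = δ_0 / (δ_{BB} + 1/k) = 0.099325 / (0.008516 + 0.00011) = 11.52 kip.
Vertical equilibrium: R_A = ΣP − R_B = 27 − 11.52 = 15.48 kip.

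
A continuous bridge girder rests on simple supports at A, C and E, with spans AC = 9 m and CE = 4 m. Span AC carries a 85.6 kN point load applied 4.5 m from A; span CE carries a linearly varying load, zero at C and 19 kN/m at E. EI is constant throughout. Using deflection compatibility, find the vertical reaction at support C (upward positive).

Insert a hinge at C; M_C is the redundant, and each span becomes simply supported.
Rotations at C on the released spans (each span's end-slope, ×1/EI):
  span AC: point load 85.6 at a = 4.5: Pab(L + a)/(6LEI) = 433.4/EI
  span CE: triangular load, peak 19: 7w₀L³/(360EI) = 23.64/EI
  relative rotation θ_0 = (433.4 + 23.64)/EI = 457/EI
A unit hogging moment at C produces rotation L₁/(3EI) + L₂/(3EI) = 4.333/EI.
Compatibility: M_C·(L₁+L₂)/(3EI) = θ_0, giving M_C = 105.5 kN·m (hogging).
Span AC, ΣM about A with M_C applied at C: R_C^{AC}·9 = 385.2 + 105.5, so R_C^{AC} = 54.52 kN and R_A = 85.6 − 54.52 = 31.08 kN.
Span CE, ΣM about E: R_C^{CE}·4 = 50.67 + 105.5, so R_C^{CE} = 39.03 kN and R_E = 38 − 39.03 = -1.032 kN.
R_C = 54.52 + 39.03 = 93.55 kN.

R_C = 93.55 kN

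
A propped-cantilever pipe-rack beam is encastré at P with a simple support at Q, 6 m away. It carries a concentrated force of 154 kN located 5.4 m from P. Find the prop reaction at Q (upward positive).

R_Q = 131 kN

Choose R_Q as the redundant. The primary structure is the cantilever fixed at P.
Free-end deflection of the primary structure under the applied loading (downward +):
  point load 154 at a = 5.4: Pa²(3L − a)/(6EI) = 9430/EI
Flexibility coefficient — unit upward force at Q: δ_{QQ} = L³/(3EI) = 72/EI.
Compatibility at Q: δ_0 − R_Q·δ_{QQ} = 0, so R_Q = 9430/72 = 131 kN.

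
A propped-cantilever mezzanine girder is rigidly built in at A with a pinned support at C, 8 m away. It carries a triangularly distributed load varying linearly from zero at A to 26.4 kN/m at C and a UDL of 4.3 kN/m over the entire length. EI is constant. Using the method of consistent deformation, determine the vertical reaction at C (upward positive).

R_C = 70.98 kN

Remove the prop at C; the released (primary) structure is a cantilever built in at A.
Primary-structure tip deflection at C by superposition:
  triangular load, peak 26.4 at the free end: 11w₀L⁴/(120EI) = 9912/EI
  UDL 4.3: wL⁴/(8EI) = 2202/EI
  δ_0 = 12114/EI
Tip deflection under a unit load at C: L³/(3EI) = 170.7/EI.
Compatibility at C: δ_0 − R_C·δ_{CC} = 0, so R_C = 12114/170.7 = 70.98 kN.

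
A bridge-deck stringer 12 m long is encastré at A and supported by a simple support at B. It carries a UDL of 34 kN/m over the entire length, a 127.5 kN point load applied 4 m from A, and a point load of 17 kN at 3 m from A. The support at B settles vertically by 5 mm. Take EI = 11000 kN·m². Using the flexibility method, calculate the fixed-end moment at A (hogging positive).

M_A = 929.9 kN·m

Remove the prop at B; the released (primary) structure is a cantilever built in at A.
Deflection at B on the released cantilever, summing each load's contribution:
  UDL 34: wL⁴/(8EI) = 88128/EI
  point load 127.5 at a = 4: Pa²(3L − a)/(6EI) = 10880/EI
  point load 17 at a = 3: Pa²(3L − a)/(6EI) = 841.5/EI
  δ_0 = 99850/EI
Flexibility coefficient — unit upward force at B: δ_{BB} = L³/(3EI) = 576/EI.
With EI = 11000 kN·m²: δ_0 = 9.0772 m and δ_{BB} = 0.052364 m/kN.
Compatibility — the beam at B must follow the support down by 0.005 m: δ_0 − R_B·δ_{BB} = 0.005, so R_B = (9.0772 − 0.005)/0.052364 = 173.3 kN.
Moment equilibrium about A: M_A = Σ(load moments about A) − R_B·L = 3009 − 173.3×12 = 929.9 kN·m.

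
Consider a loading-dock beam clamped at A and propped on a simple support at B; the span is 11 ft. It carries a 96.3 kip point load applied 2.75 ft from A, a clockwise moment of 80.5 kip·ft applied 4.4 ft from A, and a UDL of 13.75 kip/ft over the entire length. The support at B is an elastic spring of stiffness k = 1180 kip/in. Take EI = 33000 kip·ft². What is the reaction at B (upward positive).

R_B = 71.64 kip

Release the roller at B. Primary structure: cantilever fixed at A.
Free-end deflection of the primary structure under the applied loading (downward +):
  point load 96.3 at a = 2.75: Pa²(3L − a)/(6EI) = 3672/EI
  clockwise couple 80.5 at a = 4.4: M₀a(2L − a)/(2EI) = 3117/EI
  UDL 13.75: wL⁴/(8EI) = 25164/EI
  δ_0 = 31953/EI
Flexibility coefficient — unit upward force at B: δ_{BB} = L³/(3EI) = 443.7/EI.
With EI = 33000 kip·ft²: δ_0 = 0.96827 ft and δ_{BB} = 0.013444 ft/kip.
Compatibility — the spring shortens by R_B/k under the reaction it provides: δ_0 − R_B·δ_{BB} = R_B/k. With 1/k = 1/(1180×12) ft/kip = 0.000071 ft/kip, R_B = δ_0 / (δ_{BB} + 1/k) = 0.96827 / (0.013444 + 0.000071) = 71.64 kip.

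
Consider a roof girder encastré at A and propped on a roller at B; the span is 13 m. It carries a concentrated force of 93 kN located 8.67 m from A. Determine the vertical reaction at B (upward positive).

R_B = 48.25 kN

Choose R_B as the redundant. The primary structure is the cantilever fixed at A.
Primary-structure tip deflection at B by superposition:
  point load 93 at a = 8.67: Pa²(3L − a)/(6EI) = 35338/EI
Tip deflection under a unit load at B: L³/(3EI) = 732.3/EI.
Compatibility at B: δ_0 − R_B·δ_{BB} = 0, so R_B = 35338/732.3 = 48.25 kN.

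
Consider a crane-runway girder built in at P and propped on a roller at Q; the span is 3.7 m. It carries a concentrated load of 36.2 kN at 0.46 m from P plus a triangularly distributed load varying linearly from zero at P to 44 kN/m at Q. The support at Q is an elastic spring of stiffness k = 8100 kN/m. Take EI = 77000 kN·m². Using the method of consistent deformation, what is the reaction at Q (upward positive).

Release the roller at Q. Primary structure: cantilever fixed at P.
Deflection at Q on the released cantilever, summing each load's contribution:
  point load 36.2 at a = 0.46: Pa²(3L − a)/(6EI) = 13.58/EI
  triangular load, peak 44 at the free end: 11w₀L⁴/(120EI) = 755.9/EI
  δ_0 = 769.5/EI
Flexibility coefficient — unit upward force at Q: δ_{QQ} = L³/(3EI) = 16.88/EI.
With EI = 77000 kN·m²: δ_0 = 0.009993 m and δ_{QQ} = 0.000219 m/kN.
Compatibility — the spring shortens by R_Q/k under the reaction it provides: δ_0 − R_Q·δ_{QQ} = R_Q/k. With 1/k = 0.000123 m/kN, R_Q = δ_0 / (δ_{QQ} + 1/k) = 0.009993 / (0.000219 + 0.000123) = 29.16 kN.

R_Q = 29.16 kN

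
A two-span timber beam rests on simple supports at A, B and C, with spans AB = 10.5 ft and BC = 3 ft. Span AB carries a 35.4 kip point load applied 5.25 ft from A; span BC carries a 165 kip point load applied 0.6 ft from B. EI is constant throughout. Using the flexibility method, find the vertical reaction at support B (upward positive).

R_B = 179.7 kip

Insert a hinge at B; M_B is the redundant, and each span becomes simply supported.
End slopes at the hinge B, treating each span as simply supported:
  span AB: point load 35.4 at a = 5.25: Pab(L + a)/(6LEI) = 243.9/EI
  span BC: point load 165 at a = 0.6: Pab(L + b)/(6LEI) = 71.28/EI
  relative rotation θ_0 = (243.9 + 71.28)/EI = 315.2/EI
A unit hogging moment at B produces rotation L₁/(3EI) + L₂/(3EI) = 4.5/EI.
Compatibility: M_B·(L₁+L₂)/(3EI) = θ_0, giving M_B = 70.05 kip·ft (hogging).
Span AB, ΣM about A with M_B applied at B: R_B^{AB}·10.5 = 185.8 + 70.05, so R_B^{AB} = 24.37 kip and R_A = 35.4 − 24.37 = 11.03 kip.
Span BC, ΣM about C: R_B^{BC}·3 = 396 + 70.05, so R_B^{BC} = 155.3 kip and R_C = 165 − 155.3 = 9.651 kip.
R_B = 24.37 + 155.3 = 179.7 kip.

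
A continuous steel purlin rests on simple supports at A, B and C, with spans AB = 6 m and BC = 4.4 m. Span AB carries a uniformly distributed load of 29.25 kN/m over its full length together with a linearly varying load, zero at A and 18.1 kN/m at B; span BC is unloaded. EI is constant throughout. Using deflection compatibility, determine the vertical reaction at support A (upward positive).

R_A = 89.02 kN

Insert a hinge at B; M_B is the redundant, and each span becomes simply supported.
Discontinuity in slope at B on the released structure — sum the simple-span end rotations:
  span AB: UDL 29.25: wL³/(24EI) = 263.2/EI
  span AB: triangular load, peak 18.1: w₀L³/(45EI) = 86.88/EI
  relative rotation θ_0 = (350.1 + 0)/EI = 350.1/EI
A unit hogging moment at B produces rotation L₁/(3EI) + L₂/(3EI) = 3.467/EI.
Compatibility: M_B·(L₁+L₂)/(3EI) = θ_0, giving M_B = 101 kN·m (hogging).
Span AB, ΣM about A with M_B applied at B: R_B^{AB}·6 = 743.7 + 101, so R_B^{AB} = 140.8 kN and R_A = 229.8 − 140.8 = 89.02 kN.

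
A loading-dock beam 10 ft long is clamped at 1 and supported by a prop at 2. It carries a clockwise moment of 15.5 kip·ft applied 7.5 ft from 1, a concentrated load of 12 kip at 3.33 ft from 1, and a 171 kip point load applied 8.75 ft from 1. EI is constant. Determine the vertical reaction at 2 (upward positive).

Release the roller at 2. Primary structure: cantilever fixed at 1.
Free-end deflection of the primary structure under the applied loading (downward +):
  clockwise couple 15.5 at a = 7.5: M₀a(2L − a)/(2EI) = 726.6/EI
  point load 12 at a = 3.33: Pa²(3L − a)/(6EI) = 591.5/EI
  point load 171 at a = 8.75: Pa²(3L − a)/(6EI) = 46368/EI
  δ_0 = 47686/EI
Flexibility coefficient — unit upward force at 2: δ_{22} = L³/(3EI) = 333.3/EI.
Compatibility at 2: δ_0 − R_2·δ_{22} = 0, so R_2 = 47686/333.3 = 143.1 kip.

R_2 = 143.1 kip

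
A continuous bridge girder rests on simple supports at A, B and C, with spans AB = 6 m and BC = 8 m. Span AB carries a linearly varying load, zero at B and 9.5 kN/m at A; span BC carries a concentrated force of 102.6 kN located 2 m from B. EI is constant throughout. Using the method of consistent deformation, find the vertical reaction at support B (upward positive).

Insert a hinge at B; M_B is the redundant, and each span becomes simply supported.
End slopes at the hinge B, treating each span as simply supported:
  span AB: triangular load, peak 9.5: 7w₀L³/(360EI) = 39.9/EI
  span BC: point load 102.6 at a = 2: Pab(L + b)/(6LEI) = 359.1/EI
  relative rotation θ_0 = (39.9 + 359.1)/EI = 399/EI
A unit hogging moment at B produces rotation L₁/(3EI) + L₂/(3EI) = 4.667/EI.
Compatibility: M_B·(L₁+L₂)/(3EI) = θ_0, giving M_B = 85.5 kN·m (hogging).
Span AB, ΣM about A with M_B applied at B: R_B^{AB}·6 = 57 + 85.5, so R_B^{AB} = 23.75 kN and R_A = 28.5 − 23.75 = 4.75 kN.
Span BC, ΣM about C: R_B^{BC}·8 = 615.6 + 85.5, so R_B^{BC} = 87.64 kN and R_C = 102.6 − 87.64 = 14.96 kN.
R_B = 23.75 + 87.64 = 111.4 kN.

R_B = 111.4 kN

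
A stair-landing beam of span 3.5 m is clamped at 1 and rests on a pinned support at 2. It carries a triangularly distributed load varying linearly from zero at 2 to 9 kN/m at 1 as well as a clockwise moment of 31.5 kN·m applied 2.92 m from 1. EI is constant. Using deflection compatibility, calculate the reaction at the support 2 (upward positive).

Take the reaction at 2 as the redundant and release it; the primary structure is a cantilever fixed at 1.
Free-end deflection of the primary structure under the applied loading (downward +):
  triangular load, peak 9 at the fixed end: w₀L⁴/(30EI) = 45.02/EI
  clockwise couple 31.5 at a = 2.92: M₀a(2L − a)/(2EI) = 187.6/EI
  δ_0 = 232.7/EI
Flexibility coefficient — unit upward force at 2: δ_{22} = L³/(3EI) = 14.29/EI.
The prop prevents deflection at 2: R_2 = δ_0/δ_{22} = 232.7/14.29 = 16.28 kN.

R_2 = 16.28 kN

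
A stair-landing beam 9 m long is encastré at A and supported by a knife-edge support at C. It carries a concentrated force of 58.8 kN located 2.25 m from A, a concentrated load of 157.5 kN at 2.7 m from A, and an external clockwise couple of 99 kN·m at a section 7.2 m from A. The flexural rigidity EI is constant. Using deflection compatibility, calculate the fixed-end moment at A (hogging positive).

Choose R_C as the redundant. The primary structure is the cantilever fixed at A.
Primary-structure tip deflection at C by superposition:
  point load 58.8 at a = 2.25: Pa²(3L − a)/(6EI) = 1228/EI
  point load 157.5 at a = 2.7: Pa²(3L − a)/(6EI) = 4650/EI
  clockwise couple 99 at a = 7.2: M₀a(2L − a)/(2EI) = 3849/EI
  δ_0 = 9727/EI
Flexibility coefficient — unit upward force at C: δ_{CC} = L³/(3EI) = 243/EI.
Compatibility at C: δ_0 − R_C·δ_{CC} = 0, so R_C = 9727/243 = 40.03 kN.
Moment equilibrium about A: M_A = Σ(load moments about A) − R_C·L = 656.5 − 40.03×9 = 296.3 kN·m.

M_A = 296.3 kN·m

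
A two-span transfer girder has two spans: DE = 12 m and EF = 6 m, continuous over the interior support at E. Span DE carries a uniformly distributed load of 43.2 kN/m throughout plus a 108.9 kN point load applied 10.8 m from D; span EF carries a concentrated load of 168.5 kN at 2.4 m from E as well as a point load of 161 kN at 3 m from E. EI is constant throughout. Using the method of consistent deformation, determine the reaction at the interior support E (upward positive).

R_E = 718.3 kN

Insert a hinge at E; M_E is the redundant, and each span becomes simply supported.
Rotations at E on the released spans (each span's end-slope, ×1/EI):
  span DE: UDL 43.2: wL³/(24EI) = 3110/EI
  span DE: point load 108.9 at a = 10.8: Pab(L + a)/(6LEI) = 446.9/EI
  span EF: point load 168.5 at a = 2.4: Pab(L + b)/(6LEI) = 388.2/EI
  span EF: point load 161 at a = 3: Pab(L + b)/(6LEI) = 362.2/EI
  relative rotation θ_0 = (3557 + 750.5)/EI = 4308/EI
A unit hogging moment at E produces rotation L₁/(3EI) + L₂/(3EI) = 6/EI.
Slope continuity at E: θ_0 = M_E·6/EI, so M_E = 4308/6 = 718 kN·m (hogging).
Span DE, ΣM about D with M_E applied at E: R_E^{DE}·12 = 4287 + 718, so R_E^{DE} = 417 kN and R_D = 627.3 − 417 = 210.3 kN.
Span EF, ΣM about F: R_E^{EF}·6 = 1090 + 718, so R_E^{EF} = 301.3 kN and R_F = 329.5 − 301.3 = 28.24 kN.
R_E = 417 + 301.3 = 718.3 kN.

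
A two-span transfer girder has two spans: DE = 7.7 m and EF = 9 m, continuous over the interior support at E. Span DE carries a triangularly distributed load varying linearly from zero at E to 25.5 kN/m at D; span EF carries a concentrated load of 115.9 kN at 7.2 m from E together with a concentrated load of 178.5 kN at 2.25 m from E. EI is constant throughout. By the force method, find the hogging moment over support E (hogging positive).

M_E = 236.7 kN·m

Take M_E as the redundant. Released structure: two simple spans DE and EF with a hinge at E.
End slopes at the hinge E, treating each span as simply supported:
  span DE: triangular load, peak 25.5: 7w₀L³/(360EI) = 226.4/EI
  span EF: point load 115.9 at a = 7.2: Pab(L + b)/(6LEI) = 300.4/EI
  span EF: point load 178.5 at a = 2.25: Pab(L + b)/(6LEI) = 790.7/EI
  relative rotation θ_0 = (226.4 + 1091)/EI = 1317/EI
A unit hogging moment at E produces rotation L₁/(3EI) + L₂/(3EI) = 5.567/EI.
Compatibility: M_E·(L₁+L₂)/(3EI) = θ_0, giving M_E = 236.7 kN·m (hogging).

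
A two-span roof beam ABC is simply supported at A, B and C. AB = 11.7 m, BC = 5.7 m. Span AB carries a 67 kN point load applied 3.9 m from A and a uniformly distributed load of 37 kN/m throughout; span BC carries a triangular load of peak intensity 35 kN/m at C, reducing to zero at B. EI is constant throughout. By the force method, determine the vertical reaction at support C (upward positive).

Take M_B as the redundant. Released structure: two simple spans AB and BC with a hinge at B.
Rotations at B on the released spans (each span's end-slope, ×1/EI):
  span AB: point load 67 at a = 3.9: Pab(L + a)/(6LEI) = 452.9/EI
  span AB: UDL 37: wL³/(24EI) = 2469/EI
  span BC: triangular load, peak 35: 7w₀L³/(360EI) = 126/EI
  relative rotation θ_0 = (2922 + 126)/EI = 3048/EI
A unit hogging moment at B produces rotation L₁/(3EI) + L₂/(3EI) = 5.8/EI.
Slope continuity at B: θ_0 = M_B·5.8/EI, so M_B = 3048/5.8 = 525.5 kN·m (hogging).
Span BC, ΣM about C: R_B^{BC}·5.7 = 189.5 + 525.5, so R_B^{BC} = 125.4 kN and R_C = 99.75 − 125.4 = -25.7 kN.

R_C = -25.7 kN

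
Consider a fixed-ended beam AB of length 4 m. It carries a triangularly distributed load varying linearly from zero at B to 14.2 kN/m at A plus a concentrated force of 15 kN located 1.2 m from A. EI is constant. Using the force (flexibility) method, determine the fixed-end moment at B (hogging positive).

M_B = 11.35 kN·m

Release both end moments; the primary structure is a simply-supported span AB with redundants M_A and M_B.
End rotations of the released simple span under the applied load (×1/EI):
  at A: triangular load, peak 14.2: w₀L³/(45EI) = 20.2/EI
  at B: triangular load, peak 14.2: 7w₀L³/(360EI) = 17.67/EI
  at A: point load 15 at a = 1.2: Pab(L + b)/(6LEI) = 14.28/EI
  at B: point load 15 at a = 1.2: Pab(L + a)/(6LEI) = 10.92/EI
  θ_A0 = 34.48/EI,  θ_B0 = 28.59/EI
Flexibility coefficients: a unit moment at one end gives L/(3EI) there and L/(6EI) at the far end, so f₁₁ = f₂₂ = 1.333/EI and f₁₂ = f₂₁ = 0.6667/EI.
Compatibility — zero rotation at each built-in end:
  1.333 M_A + 0.6667 M_B = 34.48
  0.6667 M_A + 1.333 M_B = 28.59
Solving the pair gives M_A = 20.18 kN·m and M_B = 11.35 kN·m (hogging).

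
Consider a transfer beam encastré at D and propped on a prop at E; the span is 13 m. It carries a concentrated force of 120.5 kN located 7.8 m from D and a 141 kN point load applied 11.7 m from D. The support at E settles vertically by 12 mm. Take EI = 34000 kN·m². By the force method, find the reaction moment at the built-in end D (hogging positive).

M_D = 361.1 kN·m

Remove the prop at E; the released (primary) structure is a cantilever built in at D.
Primary-structure tip deflection at E by superposition:
  point load 120.5 at a = 7.8: Pa²(3L − a)/(6EI) = 38122/EI
  point load 141 at a = 11.7: Pa²(3L − a)/(6EI) = 87822/EI
  δ_0 = 125944/EI
Flexibility coefficient — unit upward force at E: δ_{EE} = L³/(3EI) = 732.3/EI.
With EI = 34000 kN·m²: δ_0 = 3.7042 m and δ_{EE} = 0.021539 m/kN.
Compatibility — the beam at E must follow the support down by 0.012 m: δ_0 − R_E·δ_{EE} = 0.012, so R_E = (3.7042 − 0.012)/0.021539 = 171.4 kN.
Moment equilibrium about D: M_D = Σ(load moments about D) − R_E·L = 2590 − 171.4×13 = 361.1 kN·m.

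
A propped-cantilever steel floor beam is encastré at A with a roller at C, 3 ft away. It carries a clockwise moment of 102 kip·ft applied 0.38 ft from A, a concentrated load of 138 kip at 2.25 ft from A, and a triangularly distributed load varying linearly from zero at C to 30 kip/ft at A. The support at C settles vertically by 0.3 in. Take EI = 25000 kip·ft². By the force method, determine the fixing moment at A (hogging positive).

M_A = 340.5 kip·ft

Release the roller at C. Primary structure: cantilever fixed at A.
Downward deflection at the released point C due to the loads:
  clockwise couple 102 at a = 0.38: M₀a(2L − a)/(2EI) = 108.9/EI
  point load 138 at a = 2.25: Pa²(3L − a)/(6EI) = 786/EI
  triangular load, peak 30 at the fixed end: w₀L⁴/(30EI) = 81/EI
  δ_0 = 975.9/EI
Flexibility coefficient — unit upward force at C: δ_{CC} = L³/(3EI) = 9/EI.
With EI = 25000 kip·ft²: δ_0 = 0.039035 ft and δ_{CC} = 0.00036 ft/kip.
Compatibility — the beam at C must follow the support down by 0.025 ft: δ_0 − R_C·δ_{CC} = 0.025, so R_C = (0.039035 − 0.025)/0.00036 = 38.99 kip.
Moment equilibrium about A: M_A = Σ(load moments about A) − R_C·L = 457.5 − 38.99×3 = 340.5 kip·ft.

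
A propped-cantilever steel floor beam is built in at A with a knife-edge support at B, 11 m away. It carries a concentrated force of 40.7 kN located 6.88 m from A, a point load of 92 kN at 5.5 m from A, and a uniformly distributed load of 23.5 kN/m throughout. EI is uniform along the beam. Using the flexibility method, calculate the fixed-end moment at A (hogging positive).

Remove the prop at B; the released (primary) structure is a cantilever built in at A.
Downward deflection at the released point B due to the loads:
  point load 40.7 at a = 6.88: Pa²(3L − a)/(6EI) = 8387/EI
  point load 92 at a = 5.5: Pa²(3L − a)/(6EI) = 12755/EI
  UDL 23.5: wL⁴/(8EI) = 43008/EI
  δ_0 = 64150/EI
Flexibility coefficient — unit upward force at B: δ_{BB} = L³/(3EI) = 443.7/EI.
The prop prevents deflection at B: R_B = δ_0/δ_{BB} = 64150/443.7 = 144.6 kN.
Moment equilibrium about A: M_A = Σ(load moments about A) − R_B·L = 2208 − 144.6×11 = 617.3 kN·m.

M_A = 617.3 kN·m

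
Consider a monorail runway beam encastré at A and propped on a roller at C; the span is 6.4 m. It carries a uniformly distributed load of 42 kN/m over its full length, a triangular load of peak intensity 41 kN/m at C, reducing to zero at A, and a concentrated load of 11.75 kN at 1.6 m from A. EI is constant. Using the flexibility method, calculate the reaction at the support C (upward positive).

R_C = 174 kN

Release the roller at C. Primary structure: cantilever fixed at A.
Deflection at C on the released cantilever, summing each load's contribution:
  UDL 42: wL⁴/(8EI) = 8808/EI
  triangular load, peak 41 at the free end: 11w₀L⁴/(120EI) = 6305/EI
  point load 11.75 at a = 1.6: Pa²(3L − a)/(6EI) = 88.23/EI
  δ_0 = 15202/EI
Flexibility coefficient — unit upward force at C: δ_{CC} = L³/(3EI) = 87.38/EI.
Compatibility at C: δ_0 − R_C·δ_{CC} = 0, so R_C = 15202/87.38 = 174 kN.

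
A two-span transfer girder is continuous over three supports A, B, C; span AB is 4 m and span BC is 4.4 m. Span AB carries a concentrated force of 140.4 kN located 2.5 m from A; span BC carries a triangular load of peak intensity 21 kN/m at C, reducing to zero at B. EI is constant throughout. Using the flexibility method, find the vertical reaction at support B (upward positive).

Release continuity at B by inserting a hinge; the redundant is the internal moment M_B. The primary structure is two simply-supported spans AB and BC.
Rotations at B on the released spans (each span's end-slope, ×1/EI):
  span AB: point load 140.4 at a = 2.5: Pab(L + a)/(6LEI) = 142.6/EI
  span BC: triangular load, peak 21: 7w₀L³/(360EI) = 34.78/EI
  relative rotation θ_0 = (142.6 + 34.78)/EI = 177.4/EI
A unit hogging moment at B produces rotation L₁/(3EI) + L₂/(3EI) = 2.8/EI.
Slope continuity at B: θ_0 = M_B·2.8/EI, so M_B = 177.4/2.8 = 63.35 kN·m (hogging).
Span AB, ΣM about A with M_B applied at B: R_B^{AB}·4 = 351 + 63.35, so R_B^{AB} = 103.6 kN and R_A = 140.4 − 103.6 = 36.81 kN.
Span BC, ΣM about C: R_B^{BC}·4.4 = 67.76 + 63.35, so R_B^{BC} = 29.8 kN and R_C = 46.2 − 29.8 = 16.4 kN.
R_B = 103.6 + 29.8 = 133.4 kN.

R_B = 133.4 kN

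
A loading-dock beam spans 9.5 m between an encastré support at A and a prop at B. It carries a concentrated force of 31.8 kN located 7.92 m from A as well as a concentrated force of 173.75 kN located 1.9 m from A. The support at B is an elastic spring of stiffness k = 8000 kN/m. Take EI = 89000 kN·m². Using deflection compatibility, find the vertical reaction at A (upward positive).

R_A = 173.1 kN

Take the reaction at B as the redundant and release it; the primary structure is a cantilever fixed at A.
Downward deflection at the released point B due to the loads:
  point load 31.8 at a = 7.92: Pa²(3L − a)/(6EI) = 6842/EI
  point load 173.75 at a = 1.9: Pa²(3L − a)/(6EI) = 2781/EI
  δ_0 = 9623/EI
Tip deflection under a unit load at B: L³/(3EI) = 285.8/EI.
With EI = 89000 kN·m²: δ_0 = 0.10812 m and δ_{BB} = 0.003211 m/kN.
Compatibility — the spring shortens by R_B/k under the reaction it provides: δ_0 − R_B·δ_{BB} = R_B/k. With 1/k = 0.000125 m/kN, R_B = δ_0 / (δ_{BB} + 1/k) = 0.10812 / (0.003211 + 0.000125) = 32.41 kN.
Vertical equilibrium: R_A = ΣP − R_B = 205.6 − 32.41 = 173.1 kN.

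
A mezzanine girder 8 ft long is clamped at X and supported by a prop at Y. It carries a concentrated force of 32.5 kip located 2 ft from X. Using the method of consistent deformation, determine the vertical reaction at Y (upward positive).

Release the roller at Y. Primary structure: cantilever fixed at X.
Deflection at Y on the released cantilever, summing each load's contribution:
  point load 32.5 at a = 2: Pa²(3L − a)/(6EI) = 476.7/EI
Tip deflection under a unit load at Y: L³/(3EI) = 170.7/EI.
Compatibility at Y: δ_0 − R_Y·δ_{YY} = 0, so R_Y = 476.7/170.7 = 2.793 kip.

R_Y = 2.793 kip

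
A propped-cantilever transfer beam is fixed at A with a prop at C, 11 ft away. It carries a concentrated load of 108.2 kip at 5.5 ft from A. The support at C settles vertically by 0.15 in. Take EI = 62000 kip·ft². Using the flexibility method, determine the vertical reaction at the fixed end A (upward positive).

R_A = 76.13 kip

Take the reaction at C as the redundant and release it; the primary structure is a cantilever fixed at A.
Downward deflection at the released point C due to the loads:
  point load 108.2 at a = 5.5: Pa²(3L − a)/(6EI) = 15001/EI
Flexibility coefficient — unit upward force at C: δ_{CC} = L³/(3EI) = 443.7/EI.
With EI = 62000 kip·ft²: δ_0 = 0.24196 ft and δ_{CC} = 0.007156 ft/kip.
Compatibility — the beam at C must follow the support down by 0.0125 ft: δ_0 − R_C·δ_{CC} = 0.0125, so R_C = (0.24196 − 0.0125)/0.007156 = 32.07 kip.
Vertical equilibrium: R_A = ΣP − R_C = 108.2 − 32.07 = 76.13 kip.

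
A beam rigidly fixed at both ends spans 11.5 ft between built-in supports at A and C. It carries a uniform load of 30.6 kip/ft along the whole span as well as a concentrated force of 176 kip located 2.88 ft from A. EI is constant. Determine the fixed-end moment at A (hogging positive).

M_A = 622 kip·ft

Take the two fixed-end moments M_A, M_C as redundants; the released structure is the simple span AC.
End rotations of the released simple span under the applied load (×1/EI):
  at A: UDL 30.6: wL³/(24EI) = 1939/EI
  at C: UDL 30.6: wL³/(24EI) = 1939/EI
  at A: point load 176 at a = 2.88: Pab(L + b)/(6LEI) = 1274/EI
  at C: point load 176 at a = 2.88: Pab(L + a)/(6LEI) = 910.6/EI
  θ_A0 = 3213/EI,  θ_C0 = 2850/EI
Flexibility coefficients: a unit moment at one end gives L/(3EI) there and L/(6EI) at the far end, so f₁₁ = f₂₂ = 3.833/EI and f₁₂ = f₂₁ = 1.917/EI.
Compatibility — zero rotation at each built-in end:
  3.833 M_A + 1.917 M_C = 3213
  1.917 M_A + 3.833 M_C = 2850
Solving the pair gives M_A = 622 kip·ft and M_C = 432.4 kip·ft (hogging).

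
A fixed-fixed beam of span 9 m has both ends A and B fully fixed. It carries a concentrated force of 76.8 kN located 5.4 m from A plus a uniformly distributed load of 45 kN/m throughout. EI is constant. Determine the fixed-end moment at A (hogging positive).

Release both end moments; the primary structure is a simply-supported span AB with redundants M_A and M_B.
On the primary (simply-supported) span, the end slopes from the loading are:
  at A: point load 76.8 at a = 5.4: Pab(L + b)/(6LEI) = 348.4/EI
  at B: point load 76.8 at a = 5.4: Pab(L + a)/(6LEI) = 398.1/EI
  at A: UDL 45: wL³/(24EI) = 1367/EI
  at B: UDL 45: wL³/(24EI) = 1367/EI
  θ_A0 = 1715/EI,  θ_B0 = 1765/EI
Flexibility coefficients: a unit moment at one end gives L/(3EI) there and L/(6EI) at the far end, so f₁₁ = f₂₂ = 3/EI and f₁₂ = f₂₁ = 1.5/EI.
Compatibility — zero rotation at each built-in end:
  3 M_A + 1.5 M_B = 1715
  1.5 M_A + 3 M_B = 1765
Solving the pair gives M_A = 370.1 kN·m and M_B = 403.3 kN·m (hogging).

M_A = 370.1 kN·m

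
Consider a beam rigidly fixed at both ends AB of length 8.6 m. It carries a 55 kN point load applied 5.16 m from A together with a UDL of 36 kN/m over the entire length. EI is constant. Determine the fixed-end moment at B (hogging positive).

Take the two fixed-end moments M_A, M_B as redundants; the released structure is the simple span AB.
On the primary (simply-supported) span, the end slopes from the loading are:
  at A: point load 55 at a = 5.16: Pab(L + b)/(6LEI) = 227.8/EI
  at B: point load 55 at a = 5.16: Pab(L + a)/(6LEI) = 260.3/EI
  at A: UDL 36: wL³/(24EI) = 954.1/EI
  at B: UDL 36: wL³/(24EI) = 954.1/EI
  θ_A0 = 1182/EI,  θ_B0 = 1214/EI
Flexibility coefficients: a unit moment at one end gives L/(3EI) there and L/(6EI) at the far end, so f₁₁ = f₂₂ = 2.867/EI and f₁₂ = f₂₁ = 1.433/EI.
Compatibility — zero rotation at each built-in end:
  2.867 M_A + 1.433 M_B = 1182
  1.433 M_A + 2.867 M_B = 1214
Solving the pair gives M_A = 267.3 kN·m and M_B = 290 kN·m (hogging).

M_B = 290 kN·m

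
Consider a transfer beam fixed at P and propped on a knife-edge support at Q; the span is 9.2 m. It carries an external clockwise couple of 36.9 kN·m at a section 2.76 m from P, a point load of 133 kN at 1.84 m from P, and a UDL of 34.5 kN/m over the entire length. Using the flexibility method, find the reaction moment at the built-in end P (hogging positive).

M_P = 549.9 kN·m

Release the roller at Q. Primary structure: cantilever fixed at P.
Downward deflection at the released point Q due to the loads:
  clockwise couple 36.9 at a = 2.76: M₀a(2L − a)/(2EI) = 796.4/EI
  point load 133 at a = 1.84: Pa²(3L − a)/(6EI) = 1933/EI
  UDL 34.5: wL⁴/(8EI) = 30894/EI
  δ_0 = 33624/EI
Tip deflection under a unit load at Q: L³/(3EI) = 259.6/EI.
Compatibility at Q: δ_0 − R_Q·δ_{QQ} = 0, so R_Q = 33624/259.6 = 129.5 kN.
Moment equilibrium about P: M_P = Σ(load moments about P) − R_Q·L = 1742 − 129.5×9.2 = 549.9 kN·m.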